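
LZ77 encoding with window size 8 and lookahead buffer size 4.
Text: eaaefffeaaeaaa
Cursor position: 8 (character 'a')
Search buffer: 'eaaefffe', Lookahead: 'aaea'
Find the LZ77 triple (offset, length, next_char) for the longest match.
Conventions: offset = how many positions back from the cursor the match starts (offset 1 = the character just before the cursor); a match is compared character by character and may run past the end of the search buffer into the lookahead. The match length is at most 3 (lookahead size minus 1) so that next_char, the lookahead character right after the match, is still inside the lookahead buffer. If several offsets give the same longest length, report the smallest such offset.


Try each offset into the search buffer:
  offset=1 (pos 7, char 'e'): match length 0
  offset=2 (pos 6, char 'f'): match length 0
  offset=3 (pos 5, char 'f'): match length 0
  offset=4 (pos 4, char 'f'): match length 0
  offset=5 (pos 3, char 'e'): match length 0
  offset=6 (pos 2, char 'a'): match length 1
  offset=7 (pos 1, char 'a'): match length 3
  offset=8 (pos 0, char 'e'): match length 0
Longest match has length 3 at offset 7.
next_char = character at position 8 + 3 = 11 -> 'a'

Best match: offset=7, length=3 (matching 'aae' starting at position 1)
LZ77 triple: (7, 3, 'a')


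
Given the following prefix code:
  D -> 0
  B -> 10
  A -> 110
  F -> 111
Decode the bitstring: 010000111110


Decoding step by step:
Bits 0 -> D
Bits 10 -> B
Bits 0 -> D
Bits 0 -> D
Bits 0 -> D
Bits 111 -> F
Bits 110 -> A


Decoded message: DBDDDFA


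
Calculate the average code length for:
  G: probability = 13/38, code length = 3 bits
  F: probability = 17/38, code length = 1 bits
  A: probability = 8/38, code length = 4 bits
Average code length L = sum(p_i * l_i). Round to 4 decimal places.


Weighted contributions p_i * l_i:
  G: (13/38) * 3 = 39/38
  F: (17/38) * 1 = 17/38
  A: (8/38) * 4 = 32/38
Sum = (39 + 17 + 32)/38 = 88/38

L = 88/38 = 2.3158 bits/symbol


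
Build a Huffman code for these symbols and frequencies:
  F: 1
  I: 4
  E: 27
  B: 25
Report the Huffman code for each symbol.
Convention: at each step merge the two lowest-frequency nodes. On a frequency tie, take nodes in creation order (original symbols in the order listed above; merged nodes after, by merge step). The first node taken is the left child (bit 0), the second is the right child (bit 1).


Huffman tree construction:
Step 1: Merge F(1) + I(4) = 5
Step 2: Merge (F+I)(5) + B(25) = 30
Step 3: Merge E(27) + ((F+I)+B)(30) = 57
Read each symbol's code off the tree from the root (left child = 0, right child = 1).

Codes:
  F: 100 (length 3)
  I: 101 (length 3)
  E: 0 (length 1)
  B: 11 (length 2)
Average code length: 92/57 = 1.6140 bits/symbol


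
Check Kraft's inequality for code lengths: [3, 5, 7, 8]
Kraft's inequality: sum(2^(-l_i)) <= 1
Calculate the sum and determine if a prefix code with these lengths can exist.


Sum = 2^(-3) + 2^(-5) + 2^(-7) + 2^(-8)
    = 0.125 + 0.03125 + 0.0078125 + 0.00390625
    = 43/256 = 0.16796875
Since 0.16796875 <= 1, Kraft's inequality IS satisfied.
A prefix code with these lengths CAN exist.

Kraft sum = 0.16796875. Satisfied.


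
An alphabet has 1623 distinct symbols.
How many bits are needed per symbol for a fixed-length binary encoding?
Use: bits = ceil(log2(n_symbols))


log2(1623) = 10.6644
Bracket: 2^10 = 1024 < 1623 <= 2^11 = 2048
So ceil(log2(1623)) = 11

bits = ceil(log2(1623)) = ceil(10.6644) = 11 bits


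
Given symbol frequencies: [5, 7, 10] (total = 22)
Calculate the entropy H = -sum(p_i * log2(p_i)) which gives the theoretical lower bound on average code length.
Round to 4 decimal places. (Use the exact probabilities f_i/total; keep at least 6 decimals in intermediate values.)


Per-symbol terms -p_i * log2(p_i) with p_i = f_i/22:
  p = 5/22 = 0.227273: log2(p) = -2.137504, -p*log2(p) = 0.485796
  p = 7/22 = 0.318182: log2(p) = -1.652077, -p*log2(p) = 0.525661
  p = 10/22 = 0.454545: log2(p) = -1.137504, -p*log2(p) = 0.517047
H = 0.485796 + 0.525661 + 0.517047 = 1.528504

H = 1.5285 bits/symbol


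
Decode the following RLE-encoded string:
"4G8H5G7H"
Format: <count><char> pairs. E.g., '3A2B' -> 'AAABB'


Expanding each <count><char> pair:
  4G -> 'GGGG'
  8H -> 'HHHHHHHH'
  5G -> 'GGGGG'
  7H -> 'HHHHHHH'

Decoded = GGGGHHHHHHHHGGGGGHHHHHHH


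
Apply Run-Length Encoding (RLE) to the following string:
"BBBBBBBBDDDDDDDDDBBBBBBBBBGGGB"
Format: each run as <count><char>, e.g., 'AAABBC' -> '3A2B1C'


Scanning runs left to right:
  i=0: run of 'B' x 8 -> '8B'
  i=8: run of 'D' x 9 -> '9D'
  i=17: run of 'B' x 9 -> '9B'
  i=26: run of 'G' x 3 -> '3G'
  i=29: run of 'B' x 1 -> '1B'

RLE = 8B9D9B3G1B


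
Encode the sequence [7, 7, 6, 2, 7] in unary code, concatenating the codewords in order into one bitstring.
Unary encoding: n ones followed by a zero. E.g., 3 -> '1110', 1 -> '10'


Encode each number as n ones followed by a terminating 0:
  7 -> 11111110 (8 bits)
  7 -> 11111110 (8 bits)
  6 -> 1111110 (7 bits)
  2 -> 110 (3 bits)
  7 -> 11111110 (8 bits)
Total length = 8 + 8 + 7 + 3 + 8 = 34 bits.

Unary([7, 7, 6, 2, 7]) = 1111111011111110111111011011111110 (34 bits)


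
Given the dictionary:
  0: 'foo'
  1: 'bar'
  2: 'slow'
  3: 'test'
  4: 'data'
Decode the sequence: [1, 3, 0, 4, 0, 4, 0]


Look up each index in the dictionary:
  1 -> 'bar'
  3 -> 'test'
  0 -> 'foo'
  4 -> 'data'
  0 -> 'foo'
  4 -> 'data'
  0 -> 'foo'

Decoded: "bar test foo data foo data foo"


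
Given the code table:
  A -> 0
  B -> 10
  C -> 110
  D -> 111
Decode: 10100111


Decoding:
10 -> B
10 -> B
0 -> A
111 -> D


Result: BBAD


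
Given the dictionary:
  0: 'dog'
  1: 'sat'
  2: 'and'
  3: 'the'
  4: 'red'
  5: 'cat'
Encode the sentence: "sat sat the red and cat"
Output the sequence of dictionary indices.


Look up each word in the dictionary:
  'sat' -> 1
  'sat' -> 1
  'the' -> 3
  'red' -> 4
  'and' -> 2
  'cat' -> 5

Encoded: [1, 1, 3, 4, 2, 5]


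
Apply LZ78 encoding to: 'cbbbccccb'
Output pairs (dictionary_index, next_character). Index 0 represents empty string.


LZ78 encoding steps:
Dictionary: {0: ''}
Step 1: w='' (idx 0), next='c' -> output (0, 'c'), add 'c' as idx 1
Step 2: w='' (idx 0), next='b' -> output (0, 'b'), add 'b' as idx 2
Step 3: w='b' (idx 2), next='b' -> output (2, 'b'), add 'bb' as idx 3
Step 4: w='c' (idx 1), next='c' -> output (1, 'c'), add 'cc' as idx 4
Step 5: w='cc' (idx 4), next='b' -> output (4, 'b'), add 'ccb' as idx 5


Encoded: [(0, 'c'), (0, 'b'), (2, 'b'), (1, 'c'), (4, 'b')]


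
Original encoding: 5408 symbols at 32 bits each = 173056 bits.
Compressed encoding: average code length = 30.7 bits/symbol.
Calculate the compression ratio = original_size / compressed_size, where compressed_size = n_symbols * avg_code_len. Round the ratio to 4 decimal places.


original_size = n_symbols * orig_bits = 5408 * 32 = 173056 bits
compressed_size = n_symbols * avg_code_len = 5408 * 30.7 = 166025.6 bits
ratio = original_size / compressed_size = 173056 / 166025.6 = 1.0423

Compression ratio = 1.0423


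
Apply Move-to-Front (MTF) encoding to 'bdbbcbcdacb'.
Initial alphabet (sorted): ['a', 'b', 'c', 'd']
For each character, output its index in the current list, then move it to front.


MTF encoding:
'b': index 1 in ['a', 'b', 'c', 'd'] -> ['b', 'a', 'c', 'd']
'd': index 3 in ['b', 'a', 'c', 'd'] -> ['d', 'b', 'a', 'c']
'b': index 1 in ['d', 'b', 'a', 'c'] -> ['b', 'd', 'a', 'c']
'b': index 0 in ['b', 'd', 'a', 'c'] -> ['b', 'd', 'a', 'c']
'c': index 3 in ['b', 'd', 'a', 'c'] -> ['c', 'b', 'd', 'a']
'b': index 1 in ['c', 'b', 'd', 'a'] -> ['b', 'c', 'd', 'a']
'c': index 1 in ['b', 'c', 'd', 'a'] -> ['c', 'b', 'd', 'a']
'd': index 2 in ['c', 'b', 'd', 'a'] -> ['d', 'c', 'b', 'a']
'a': index 3 in ['d', 'c', 'b', 'a'] -> ['a', 'd', 'c', 'b']
'c': index 2 in ['a', 'd', 'c', 'b'] -> ['c', 'a', 'd', 'b']
'b': index 3 in ['c', 'a', 'd', 'b'] -> ['b', 'c', 'a', 'd']


Output: [1, 3, 1, 0, 3, 1, 1, 2, 3, 2, 3]


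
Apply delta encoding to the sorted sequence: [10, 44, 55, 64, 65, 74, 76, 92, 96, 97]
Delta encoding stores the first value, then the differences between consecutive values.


First value: 10
Deltas:
  44 - 10 = 34
  55 - 44 = 11
  64 - 55 = 9
  65 - 64 = 1
  74 - 65 = 9
  76 - 74 = 2
  92 - 76 = 16
  96 - 92 = 4
  97 - 96 = 1


Delta encoded: [10, 34, 11, 9, 1, 9, 2, 16, 4, 1]


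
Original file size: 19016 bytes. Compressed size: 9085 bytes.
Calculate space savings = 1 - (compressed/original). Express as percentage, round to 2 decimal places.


ratio = compressed/original = 9085/19016 = 0.477756
savings = 1 - ratio = 1 - 0.477756 = 0.522244
as a percentage: 0.522244 * 100 = 52.22%

Space savings = 1 - 9085/19016 = 52.22%


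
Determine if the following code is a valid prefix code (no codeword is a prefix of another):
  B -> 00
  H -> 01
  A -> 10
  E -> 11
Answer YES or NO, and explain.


Checking each pair (does one codeword prefix another?):
  B='00' vs H='01': no prefix
  B='00' vs A='10': no prefix
  B='00' vs E='11': no prefix
  H='01' vs B='00': no prefix
  H='01' vs A='10': no prefix
  H='01' vs E='11': no prefix
  A='10' vs B='00': no prefix
  A='10' vs H='01': no prefix
  A='10' vs E='11': no prefix
  E='11' vs B='00': no prefix
  E='11' vs H='01': no prefix
  E='11' vs A='10': no prefix
No violation found over all pairs.

YES -- this is a valid prefix code. No codeword is a prefix of any other codeword.


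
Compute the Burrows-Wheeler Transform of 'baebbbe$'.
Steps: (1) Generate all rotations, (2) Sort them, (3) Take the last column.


Rotations (sorted):
  0: $baebbbe -> last char: e
  1: aebbbe$b -> last char: b
  2: baebbbe$ -> last char: $
  3: bbbe$bae -> last char: e
  4: bbe$baeb -> last char: b
  5: be$baebb -> last char: b
  6: e$baebbb -> last char: b
  7: ebbbe$ba -> last char: a


BWT = eb$ebbba


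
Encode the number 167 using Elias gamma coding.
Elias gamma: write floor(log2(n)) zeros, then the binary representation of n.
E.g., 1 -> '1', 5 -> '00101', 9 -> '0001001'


num_bits = floor(log2(167)) + 1 = 8
leading_zeros = num_bits - 1 = 7
binary(167) = 10100111

Elias gamma(167) = '0000000' + '10100111' = 000000010100111 (15 bits)


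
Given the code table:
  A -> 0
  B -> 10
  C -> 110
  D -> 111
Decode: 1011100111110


Decoding:
10 -> B
111 -> D
0 -> A
0 -> A
111 -> D
110 -> C


Result: BDAADC


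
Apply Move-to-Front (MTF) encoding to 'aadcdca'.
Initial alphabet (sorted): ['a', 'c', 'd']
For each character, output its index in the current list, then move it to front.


MTF encoding:
'a': index 0 in ['a', 'c', 'd'] -> ['a', 'c', 'd']
'a': index 0 in ['a', 'c', 'd'] -> ['a', 'c', 'd']
'd': index 2 in ['a', 'c', 'd'] -> ['d', 'a', 'c']
'c': index 2 in ['d', 'a', 'c'] -> ['c', 'd', 'a']
'd': index 1 in ['c', 'd', 'a'] -> ['d', 'c', 'a']
'c': index 1 in ['d', 'c', 'a'] -> ['c', 'd', 'a']
'a': index 2 in ['c', 'd', 'a'] -> ['a', 'c', 'd']


Output: [0, 0, 2, 2, 1, 1, 2]


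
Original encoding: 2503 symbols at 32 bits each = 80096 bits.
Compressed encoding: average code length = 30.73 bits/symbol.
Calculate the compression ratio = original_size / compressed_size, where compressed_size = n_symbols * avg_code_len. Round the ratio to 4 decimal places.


original_size = n_symbols * orig_bits = 2503 * 32 = 80096 bits
compressed_size = n_symbols * avg_code_len = 2503 * 30.73 = 76917.19 bits
ratio = original_size / compressed_size = 80096 / 76917.19 = 1.0413

Compression ratio = 1.0413


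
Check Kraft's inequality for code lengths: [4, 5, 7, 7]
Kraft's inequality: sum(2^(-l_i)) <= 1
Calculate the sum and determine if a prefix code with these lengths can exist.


Sum = 2^(-4) + 2^(-5) + 2^(-7) + 2^(-7)
    = 0.0625 + 0.03125 + 0.0078125 + 0.0078125
    = 14/128 = 0.109375
Since 0.109375 <= 1, Kraft's inequality IS satisfied.
A prefix code with these lengths CAN exist.

Kraft sum = 0.109375. Satisfied.


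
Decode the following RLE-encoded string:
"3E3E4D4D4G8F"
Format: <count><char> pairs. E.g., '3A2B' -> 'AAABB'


Expanding each <count><char> pair:
  3E -> 'EEE'
  3E -> 'EEE'
  4D -> 'DDDD'
  4D -> 'DDDD'
  4G -> 'GGGG'
  8F -> 'FFFFFFFF'

Decoded = EEEEEEDDDDDDDDGGGGFFFFFFFF


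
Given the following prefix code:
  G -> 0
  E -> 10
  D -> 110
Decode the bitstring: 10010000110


Decoding step by step:
Bits 10 -> E
Bits 0 -> G
Bits 10 -> E
Bits 0 -> G
Bits 0 -> G
Bits 0 -> G
Bits 110 -> D


Decoded message: EGEGGGD


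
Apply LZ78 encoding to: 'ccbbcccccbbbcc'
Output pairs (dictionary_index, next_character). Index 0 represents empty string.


LZ78 encoding steps:
Dictionary: {0: ''}
Step 1: w='' (idx 0), next='c' -> output (0, 'c'), add 'c' as idx 1
Step 2: w='c' (idx 1), next='b' -> output (1, 'b'), add 'cb' as idx 2
Step 3: w='' (idx 0), next='b' -> output (0, 'b'), add 'b' as idx 3
Step 4: w='c' (idx 1), next='c' -> output (1, 'c'), add 'cc' as idx 4
Step 5: w='cc' (idx 4), next='c' -> output (4, 'c'), add 'ccc' as idx 5
Step 6: w='b' (idx 3), next='b' -> output (3, 'b'), add 'bb' as idx 6
Step 7: w='b' (idx 3), next='c' -> output (3, 'c'), add 'bc' as idx 7
Step 8: w='c' (idx 1), end of input -> output (1, '')


Encoded: [(0, 'c'), (1, 'b'), (0, 'b'), (1, 'c'), (4, 'c'), (3, 'b'), (3, 'c'), (1, '')]


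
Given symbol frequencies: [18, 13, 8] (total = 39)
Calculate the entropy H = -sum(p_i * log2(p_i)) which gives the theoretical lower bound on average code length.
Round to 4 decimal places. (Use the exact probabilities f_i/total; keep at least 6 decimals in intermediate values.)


Per-symbol terms -p_i * log2(p_i) with p_i = f_i/39:
  p = 18/39 = 0.461538: log2(p) = -1.115477, -p*log2(p) = 0.514836
  p = 13/39 = 0.333333: log2(p) = -1.584963, -p*log2(p) = 0.528321
  p = 8/39 = 0.205128: log2(p) = -2.285402, -p*log2(p) = 0.468800
H = 0.514836 + 0.528321 + 0.468800 = 1.511957

H = 1.512 bits/symbol


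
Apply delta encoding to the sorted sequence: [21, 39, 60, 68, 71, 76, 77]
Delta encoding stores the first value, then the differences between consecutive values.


First value: 21
Deltas:
  39 - 21 = 18
  60 - 39 = 21
  68 - 60 = 8
  71 - 68 = 3
  76 - 71 = 5
  77 - 76 = 1


Delta encoded: [21, 18, 21, 8, 3, 5, 1]


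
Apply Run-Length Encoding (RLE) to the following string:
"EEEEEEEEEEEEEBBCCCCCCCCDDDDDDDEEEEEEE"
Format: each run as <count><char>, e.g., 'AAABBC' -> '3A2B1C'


Scanning runs left to right:
  i=0: run of 'E' x 13 -> '13E'
  i=13: run of 'B' x 2 -> '2B'
  i=15: run of 'C' x 8 -> '8C'
  i=23: run of 'D' x 7 -> '7D'
  i=30: run of 'E' x 7 -> '7E'

RLE = 13E2B8C7D7E


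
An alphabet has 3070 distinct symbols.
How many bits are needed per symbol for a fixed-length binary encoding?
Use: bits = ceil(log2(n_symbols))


log2(3070) = 11.584
Bracket: 2^11 = 2048 < 3070 <= 2^12 = 4096
So ceil(log2(3070)) = 12

bits = ceil(log2(3070)) = ceil(11.584) = 12 bits


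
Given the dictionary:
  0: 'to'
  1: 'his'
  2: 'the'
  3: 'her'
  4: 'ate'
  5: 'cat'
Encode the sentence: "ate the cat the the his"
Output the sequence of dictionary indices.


Look up each word in the dictionary:
  'ate' -> 4
  'the' -> 2
  'cat' -> 5
  'the' -> 2
  'the' -> 2
  'his' -> 1

Encoded: [4, 2, 5, 2, 2, 1]


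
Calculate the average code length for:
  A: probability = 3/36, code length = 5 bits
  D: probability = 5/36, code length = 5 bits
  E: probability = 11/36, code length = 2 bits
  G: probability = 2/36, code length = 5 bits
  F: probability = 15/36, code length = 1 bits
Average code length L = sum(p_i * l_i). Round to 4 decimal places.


Weighted contributions p_i * l_i:
  A: (3/36) * 5 = 15/36
  D: (5/36) * 5 = 25/36
  E: (11/36) * 2 = 22/36
  G: (2/36) * 5 = 10/36
  F: (15/36) * 1 = 15/36
Sum = (15 + 25 + 22 + 10 + 15)/36 = 87/36

L = 87/36 = 2.4167 bits/symbol


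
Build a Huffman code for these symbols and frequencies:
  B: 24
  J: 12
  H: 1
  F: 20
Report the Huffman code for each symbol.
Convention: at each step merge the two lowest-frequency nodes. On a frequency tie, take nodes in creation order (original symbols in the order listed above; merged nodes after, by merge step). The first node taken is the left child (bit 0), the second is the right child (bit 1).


Huffman tree construction:
Step 1: Merge H(1) + J(12) = 13
Step 2: Merge (H+J)(13) + F(20) = 33
Step 3: Merge B(24) + ((H+J)+F)(33) = 57
Read each symbol's code off the tree from the root (left child = 0, right child = 1).

Codes:
  B: 0 (length 1)
  J: 101 (length 3)
  H: 100 (length 3)
  F: 11 (length 2)
Average code length: 103/57 = 1.8070 bits/symbol


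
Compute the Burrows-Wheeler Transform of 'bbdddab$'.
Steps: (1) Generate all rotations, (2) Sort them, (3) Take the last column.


Rotations (sorted):
  0: $bbdddab -> last char: b
  1: ab$bbddd -> last char: d
  2: b$bbddda -> last char: a
  3: bbdddab$ -> last char: $
  4: bdddab$b -> last char: b
  5: dab$bbdd -> last char: d
  6: ddab$bbd -> last char: d
  7: dddab$bb -> last char: b


BWT = bda$bddb


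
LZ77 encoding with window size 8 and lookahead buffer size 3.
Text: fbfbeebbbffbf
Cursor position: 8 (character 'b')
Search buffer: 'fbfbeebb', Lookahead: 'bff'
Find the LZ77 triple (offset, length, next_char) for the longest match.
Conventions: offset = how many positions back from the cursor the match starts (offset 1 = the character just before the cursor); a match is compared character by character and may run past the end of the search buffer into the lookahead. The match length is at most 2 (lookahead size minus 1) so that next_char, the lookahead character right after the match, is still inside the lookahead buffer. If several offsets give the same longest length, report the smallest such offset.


Try each offset into the search buffer:
  offset=1 (pos 7, char 'b'): match length 1
  offset=2 (pos 6, char 'b'): match length 1
  offset=3 (pos 5, char 'e'): match length 0
  offset=4 (pos 4, char 'e'): match length 0
  offset=5 (pos 3, char 'b'): match length 1
  offset=6 (pos 2, char 'f'): match length 0
  offset=7 (pos 1, char 'b'): match length 2
  offset=8 (pos 0, char 'f'): match length 0
Longest match has length 2 at offset 7.
next_char = character at position 8 + 2 = 10 -> 'f'

Best match: offset=7, length=2 (matching 'bf' starting at position 1)
LZ77 triple: (7, 2, 'f')


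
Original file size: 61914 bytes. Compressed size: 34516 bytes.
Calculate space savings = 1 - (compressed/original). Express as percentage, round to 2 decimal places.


ratio = compressed/original = 34516/61914 = 0.557483
savings = 1 - ratio = 1 - 0.557483 = 0.442517
as a percentage: 0.442517 * 100 = 44.25%

Space savings = 1 - 34516/61914 = 44.25%


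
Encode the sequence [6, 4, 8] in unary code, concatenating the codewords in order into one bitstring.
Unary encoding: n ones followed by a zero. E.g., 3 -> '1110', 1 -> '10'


Encode each number as n ones followed by a terminating 0:
  6 -> 1111110 (7 bits)
  4 -> 11110 (5 bits)
  8 -> 111111110 (9 bits)
Total length = 7 + 5 + 9 = 21 bits.

Unary([6, 4, 8]) = 111111011110111111110 (21 bits)


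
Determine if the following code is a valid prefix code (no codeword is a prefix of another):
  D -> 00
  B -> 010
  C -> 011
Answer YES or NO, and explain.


Checking each pair (does one codeword prefix another?):
  D='00' vs B='010': no prefix
  D='00' vs C='011': no prefix
  B='010' vs D='00': no prefix
  B='010' vs C='011': no prefix
  C='011' vs D='00': no prefix
  C='011' vs B='010': no prefix
No violation found over all pairs.

YES -- this is a valid prefix code. No codeword is a prefix of any other codeword.


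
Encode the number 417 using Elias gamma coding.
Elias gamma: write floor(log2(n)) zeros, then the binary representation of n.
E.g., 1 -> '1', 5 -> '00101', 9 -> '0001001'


num_bits = floor(log2(417)) + 1 = 9
leading_zeros = num_bits - 1 = 8
binary(417) = 110100001

Elias gamma(417) = '00000000' + '110100001' = 00000000110100001 (17 bits)


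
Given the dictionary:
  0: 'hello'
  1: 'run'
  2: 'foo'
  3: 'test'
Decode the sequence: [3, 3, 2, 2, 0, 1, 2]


Look up each index in the dictionary:
  3 -> 'test'
  3 -> 'test'
  2 -> 'foo'
  2 -> 'foo'
  0 -> 'hello'
  1 -> 'run'
  2 -> 'foo'

Decoded: "test test foo foo hello run foo"


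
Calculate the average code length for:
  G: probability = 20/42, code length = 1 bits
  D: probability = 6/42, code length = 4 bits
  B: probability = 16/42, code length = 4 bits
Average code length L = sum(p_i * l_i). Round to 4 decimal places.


Weighted contributions p_i * l_i:
  G: (20/42) * 1 = 20/42
  D: (6/42) * 4 = 24/42
  B: (16/42) * 4 = 64/42
Sum = (20 + 24 + 64)/42 = 108/42

L = 108/42 = 2.5714 bits/symbol


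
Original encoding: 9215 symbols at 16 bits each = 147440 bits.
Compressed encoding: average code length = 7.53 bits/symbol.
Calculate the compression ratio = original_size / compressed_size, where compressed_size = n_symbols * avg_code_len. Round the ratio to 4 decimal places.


original_size = n_symbols * orig_bits = 9215 * 16 = 147440 bits
compressed_size = n_symbols * avg_code_len = 9215 * 7.53 = 69388.95 bits
ratio = original_size / compressed_size = 147440 / 69388.95 = 2.1248

Compression ratio = 2.1248


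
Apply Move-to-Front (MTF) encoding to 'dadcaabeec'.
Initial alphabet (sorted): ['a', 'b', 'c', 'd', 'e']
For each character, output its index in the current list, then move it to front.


MTF encoding:
'd': index 3 in ['a', 'b', 'c', 'd', 'e'] -> ['d', 'a', 'b', 'c', 'e']
'a': index 1 in ['d', 'a', 'b', 'c', 'e'] -> ['a', 'd', 'b', 'c', 'e']
'd': index 1 in ['a', 'd', 'b', 'c', 'e'] -> ['d', 'a', 'b', 'c', 'e']
'c': index 3 in ['d', 'a', 'b', 'c', 'e'] -> ['c', 'd', 'a', 'b', 'e']
'a': index 2 in ['c', 'd', 'a', 'b', 'e'] -> ['a', 'c', 'd', 'b', 'e']
'a': index 0 in ['a', 'c', 'd', 'b', 'e'] -> ['a', 'c', 'd', 'b', 'e']
'b': index 3 in ['a', 'c', 'd', 'b', 'e'] -> ['b', 'a', 'c', 'd', 'e']
'e': index 4 in ['b', 'a', 'c', 'd', 'e'] -> ['e', 'b', 'a', 'c', 'd']
'e': index 0 in ['e', 'b', 'a', 'c', 'd'] -> ['e', 'b', 'a', 'c', 'd']
'c': index 3 in ['e', 'b', 'a', 'c', 'd'] -> ['c', 'e', 'b', 'a', 'd']


Output: [3, 1, 1, 3, 2, 0, 3, 4, 0, 3]


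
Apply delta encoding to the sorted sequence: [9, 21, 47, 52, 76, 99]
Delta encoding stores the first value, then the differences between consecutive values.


First value: 9
Deltas:
  21 - 9 = 12
  47 - 21 = 26
  52 - 47 = 5
  76 - 52 = 24
  99 - 76 = 23


Delta encoded: [9, 12, 26, 5, 24, 23]


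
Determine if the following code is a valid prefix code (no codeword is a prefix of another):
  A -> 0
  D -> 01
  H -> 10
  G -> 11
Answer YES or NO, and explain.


Checking each pair (does one codeword prefix another?):
  A='0' vs D='01': prefix -- VIOLATION

NO -- this is NOT a valid prefix code. A (0) is a prefix of D (01).


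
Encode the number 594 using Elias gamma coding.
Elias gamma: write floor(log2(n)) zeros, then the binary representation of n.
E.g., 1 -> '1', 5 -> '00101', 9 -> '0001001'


num_bits = floor(log2(594)) + 1 = 10
leading_zeros = num_bits - 1 = 9
binary(594) = 1001010010

Elias gamma(594) = '000000000' + '1001010010' = 0000000001001010010 (19 bits)


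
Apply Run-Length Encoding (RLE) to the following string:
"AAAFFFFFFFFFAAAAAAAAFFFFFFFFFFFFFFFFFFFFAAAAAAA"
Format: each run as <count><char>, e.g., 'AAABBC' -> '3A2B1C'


Scanning runs left to right:
  i=0: run of 'A' x 3 -> '3A'
  i=3: run of 'F' x 9 -> '9F'
  i=12: run of 'A' x 8 -> '8A'
  i=20: run of 'F' x 20 -> '20F'
  i=40: run of 'A' x 7 -> '7A'

RLE = 3A9F8A20F7A


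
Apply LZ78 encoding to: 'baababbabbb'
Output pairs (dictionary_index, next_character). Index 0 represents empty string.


LZ78 encoding steps:
Dictionary: {0: ''}
Step 1: w='' (idx 0), next='b' -> output (0, 'b'), add 'b' as idx 1
Step 2: w='' (idx 0), next='a' -> output (0, 'a'), add 'a' as idx 2
Step 3: w='a' (idx 2), next='b' -> output (2, 'b'), add 'ab' as idx 3
Step 4: w='ab' (idx 3), next='b' -> output (3, 'b'), add 'abb' as idx 4
Step 5: w='abb' (idx 4), next='b' -> output (4, 'b'), add 'abbb' as idx 5


Encoded: [(0, 'b'), (0, 'a'), (2, 'b'), (3, 'b'), (4, 'b')]


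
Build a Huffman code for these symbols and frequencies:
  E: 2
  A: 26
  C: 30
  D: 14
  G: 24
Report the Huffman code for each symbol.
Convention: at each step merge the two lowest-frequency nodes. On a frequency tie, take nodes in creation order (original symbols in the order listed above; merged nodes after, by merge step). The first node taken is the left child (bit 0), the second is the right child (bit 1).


Huffman tree construction:
Step 1: Merge E(2) + D(14) = 16
Step 2: Merge (E+D)(16) + G(24) = 40
Step 3: Merge A(26) + C(30) = 56
Step 4: Merge ((E+D)+G)(40) + (A+C)(56) = 96
Read each symbol's code off the tree from the root (left child = 0, right child = 1).

Codes:
  E: 000 (length 3)
  A: 10 (length 2)
  C: 11 (length 2)
  D: 001 (length 3)
  G: 01 (length 2)
Average code length: 208/96 = 2.1667 bits/symbol


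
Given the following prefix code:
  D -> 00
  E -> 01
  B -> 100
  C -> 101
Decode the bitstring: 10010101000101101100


Decoding step by step:
Bits 100 -> B
Bits 101 -> C
Bits 01 -> E
Bits 00 -> D
Bits 01 -> E
Bits 01 -> E
Bits 101 -> C
Bits 100 -> B


Decoded message: BCEDEECB


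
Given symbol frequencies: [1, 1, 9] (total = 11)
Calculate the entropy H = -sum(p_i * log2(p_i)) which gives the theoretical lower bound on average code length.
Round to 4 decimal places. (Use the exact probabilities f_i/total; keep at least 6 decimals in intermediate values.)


Per-symbol terms -p_i * log2(p_i) with p_i = f_i/11:
  p = 1/11 = 0.090909: log2(p) = -3.459432, -p*log2(p) = 0.314494
  p = 1/11 = 0.090909: log2(p) = -3.459432, -p*log2(p) = 0.314494
  p = 9/11 = 0.818182: log2(p) = -0.289507, -p*log2(p) = 0.236869
H = 0.314494 + 0.314494 + 0.236869 = 0.865857

H = 0.8659 bits/symbol


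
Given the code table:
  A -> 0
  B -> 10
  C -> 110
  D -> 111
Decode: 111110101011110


Decoding:
111 -> D
110 -> C
10 -> B
10 -> B
111 -> D
10 -> B


Result: DCBBDB


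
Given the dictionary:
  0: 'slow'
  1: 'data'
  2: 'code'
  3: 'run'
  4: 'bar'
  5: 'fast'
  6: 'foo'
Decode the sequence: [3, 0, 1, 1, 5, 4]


Look up each index in the dictionary:
  3 -> 'run'
  0 -> 'slow'
  1 -> 'data'
  1 -> 'data'
  5 -> 'fast'
  4 -> 'bar'

Decoded: "run slow data data fast bar"


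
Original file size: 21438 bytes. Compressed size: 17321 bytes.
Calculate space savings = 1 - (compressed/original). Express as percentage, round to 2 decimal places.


ratio = compressed/original = 17321/21438 = 0.807958
savings = 1 - ratio = 1 - 0.807958 = 0.192042
as a percentage: 0.192042 * 100 = 19.2%

Space savings = 1 - 17321/21438 = 19.2%


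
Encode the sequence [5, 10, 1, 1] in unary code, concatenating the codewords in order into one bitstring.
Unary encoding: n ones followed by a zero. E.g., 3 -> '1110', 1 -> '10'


Encode each number as n ones followed by a terminating 0:
  5 -> 111110 (6 bits)
  10 -> 11111111110 (11 bits)
  1 -> 10 (2 bits)
  1 -> 10 (2 bits)
Total length = 6 + 11 + 2 + 2 = 21 bits.

Unary([5, 10, 1, 1]) = 111110111111111101010 (21 bits)


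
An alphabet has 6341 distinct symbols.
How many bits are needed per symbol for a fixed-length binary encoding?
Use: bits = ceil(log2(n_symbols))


log2(6341) = 12.6305
Bracket: 2^12 = 4096 < 6341 <= 2^13 = 8192
So ceil(log2(6341)) = 13

bits = ceil(log2(6341)) = ceil(12.6305) = 13 bits


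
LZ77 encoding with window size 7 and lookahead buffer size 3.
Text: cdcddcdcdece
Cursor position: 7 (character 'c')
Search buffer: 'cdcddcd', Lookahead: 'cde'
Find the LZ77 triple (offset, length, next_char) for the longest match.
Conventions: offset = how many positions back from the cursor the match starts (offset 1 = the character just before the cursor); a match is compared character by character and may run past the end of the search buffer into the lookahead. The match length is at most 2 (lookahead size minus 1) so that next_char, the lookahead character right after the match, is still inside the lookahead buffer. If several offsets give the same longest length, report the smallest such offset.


Try each offset into the search buffer:
  offset=1 (pos 6, char 'd'): match length 0
  offset=2 (pos 5, char 'c'): match length 2
  offset=3 (pos 4, char 'd'): match length 0
  offset=4 (pos 3, char 'd'): match length 0
  offset=5 (pos 2, char 'c'): match length 2
  offset=6 (pos 1, char 'd'): match length 0
  offset=7 (pos 0, char 'c'): match length 2
Longest match has length 2, found at offsets 2, 5, 7; take the smallest, offset 2.
next_char = character at position 7 + 2 = 9 -> 'e'

Best match: offset=2, length=2 (matching 'cd' starting at position 5)
LZ77 triple: (2, 2, 'e')


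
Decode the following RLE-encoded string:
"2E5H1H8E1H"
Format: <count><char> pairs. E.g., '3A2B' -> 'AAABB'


Expanding each <count><char> pair:
  2E -> 'EE'
  5H -> 'HHHHH'
  1H -> 'H'
  8E -> 'EEEEEEEE'
  1H -> 'H'

Decoded = EEHHHHHHEEEEEEEEH


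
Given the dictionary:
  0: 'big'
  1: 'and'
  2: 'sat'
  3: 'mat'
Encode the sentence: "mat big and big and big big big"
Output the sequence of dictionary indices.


Look up each word in the dictionary:
  'mat' -> 3
  'big' -> 0
  'and' -> 1
  'big' -> 0
  'and' -> 1
  'big' -> 0
  'big' -> 0
  'big' -> 0

Encoded: [3, 0, 1, 0, 1, 0, 0, 0]


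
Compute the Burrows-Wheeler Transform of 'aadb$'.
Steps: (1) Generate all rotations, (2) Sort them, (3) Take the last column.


Rotations (sorted):
  0: $aadb -> last char: b
  1: aadb$ -> last char: $
  2: adb$a -> last char: a
  3: b$aad -> last char: d
  4: db$aa -> last char: a


BWT = b$ada


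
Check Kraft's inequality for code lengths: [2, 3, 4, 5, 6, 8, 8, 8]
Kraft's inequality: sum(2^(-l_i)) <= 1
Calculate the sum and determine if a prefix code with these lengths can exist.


Sum = 2^(-2) + 2^(-3) + 2^(-4) + 2^(-5) + 2^(-6) + 2^(-8) + 2^(-8) + 2^(-8)
    = 0.25 + 0.125 + 0.0625 + 0.03125 + 0.015625 + 0.00390625 + 0.00390625 + 0.00390625
    = 127/256 = 0.49609375
Since 0.49609375 <= 1, Kraft's inequality IS satisfied.
A prefix code with these lengths CAN exist.

Kraft sum = 0.49609375. Satisfied.


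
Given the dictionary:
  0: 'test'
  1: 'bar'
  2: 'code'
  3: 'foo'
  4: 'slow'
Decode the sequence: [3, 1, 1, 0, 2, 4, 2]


Look up each index in the dictionary:
  3 -> 'foo'
  1 -> 'bar'
  1 -> 'bar'
  0 -> 'test'
  2 -> 'code'
  4 -> 'slow'
  2 -> 'code'

Decoded: "foo bar bar test code slow code"


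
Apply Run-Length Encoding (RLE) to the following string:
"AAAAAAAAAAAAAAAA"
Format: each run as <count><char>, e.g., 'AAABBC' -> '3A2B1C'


Scanning runs left to right:
  i=0: run of 'A' x 16 -> '16A'

RLE = 16A


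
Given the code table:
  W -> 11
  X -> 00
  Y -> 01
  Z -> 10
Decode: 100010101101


Decoding:
10 -> Z
00 -> X
10 -> Z
10 -> Z
11 -> W
01 -> Y


Result: ZXZZWY


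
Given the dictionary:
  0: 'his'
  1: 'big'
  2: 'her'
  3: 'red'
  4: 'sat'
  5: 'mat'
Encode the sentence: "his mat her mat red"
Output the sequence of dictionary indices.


Look up each word in the dictionary:
  'his' -> 0
  'mat' -> 5
  'her' -> 2
  'mat' -> 5
  'red' -> 3

Encoded: [0, 5, 2, 5, 3]


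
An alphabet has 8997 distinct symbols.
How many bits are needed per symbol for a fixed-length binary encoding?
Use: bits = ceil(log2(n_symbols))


log2(8997) = 13.1352
Bracket: 2^13 = 8192 < 8997 <= 2^14 = 16384
So ceil(log2(8997)) = 14

bits = ceil(log2(8997)) = ceil(13.1352) = 14 bits


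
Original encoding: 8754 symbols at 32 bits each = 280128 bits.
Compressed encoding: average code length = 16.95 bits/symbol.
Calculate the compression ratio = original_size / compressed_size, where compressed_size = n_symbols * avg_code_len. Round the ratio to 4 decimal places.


original_size = n_symbols * orig_bits = 8754 * 32 = 280128 bits
compressed_size = n_symbols * avg_code_len = 8754 * 16.95 = 148380.3 bits
ratio = original_size / compressed_size = 280128 / 148380.3 = 1.8879

Compression ratio = 1.8879


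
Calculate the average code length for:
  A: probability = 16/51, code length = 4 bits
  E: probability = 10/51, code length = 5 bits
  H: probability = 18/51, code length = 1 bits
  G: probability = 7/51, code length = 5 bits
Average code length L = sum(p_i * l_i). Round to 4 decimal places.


Weighted contributions p_i * l_i:
  A: (16/51) * 4 = 64/51
  E: (10/51) * 5 = 50/51
  H: (18/51) * 1 = 18/51
  G: (7/51) * 5 = 35/51
Sum = (64 + 50 + 18 + 35)/51 = 167/51

L = 167/51 = 3.2745 bits/symbol


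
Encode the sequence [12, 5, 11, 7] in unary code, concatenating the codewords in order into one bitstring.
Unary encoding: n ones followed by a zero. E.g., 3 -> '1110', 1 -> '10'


Encode each number as n ones followed by a terminating 0:
  12 -> 1111111111110 (13 bits)
  5 -> 111110 (6 bits)
  11 -> 111111111110 (12 bits)
  7 -> 11111110 (8 bits)
Total length = 13 + 6 + 12 + 8 = 39 bits.

Unary([12, 5, 11, 7]) = 111111111111011111011111111111011111110 (39 bits)


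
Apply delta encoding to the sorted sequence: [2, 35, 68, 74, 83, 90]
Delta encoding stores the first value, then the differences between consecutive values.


First value: 2
Deltas:
  35 - 2 = 33
  68 - 35 = 33
  74 - 68 = 6
  83 - 74 = 9
  90 - 83 = 7


Delta encoded: [2, 33, 33, 6, 9, 7]


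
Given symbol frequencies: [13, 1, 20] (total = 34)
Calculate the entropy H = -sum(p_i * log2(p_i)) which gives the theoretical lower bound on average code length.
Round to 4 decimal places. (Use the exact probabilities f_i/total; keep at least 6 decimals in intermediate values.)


Per-symbol terms -p_i * log2(p_i) with p_i = f_i/34:
  p = 13/34 = 0.382353: log2(p) = -1.387023, -p*log2(p) = 0.530332
  p = 1/34 = 0.029412: log2(p) = -5.087463, -p*log2(p) = 0.149631
  p = 20/34 = 0.588235: log2(p) = -0.765535, -p*log2(p) = 0.450315
H = 0.530332 + 0.149631 + 0.450315 = 1.130278

H = 1.1303 bits/symbol


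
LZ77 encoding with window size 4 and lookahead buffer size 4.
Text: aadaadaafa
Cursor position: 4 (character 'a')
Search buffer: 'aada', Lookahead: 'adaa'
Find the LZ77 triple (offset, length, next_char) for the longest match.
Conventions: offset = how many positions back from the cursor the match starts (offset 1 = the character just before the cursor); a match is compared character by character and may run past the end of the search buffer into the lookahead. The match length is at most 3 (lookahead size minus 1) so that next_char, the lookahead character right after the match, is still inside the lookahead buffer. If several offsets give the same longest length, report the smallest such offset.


Try each offset into the search buffer:
  offset=1 (pos 3, char 'a'): match length 1
  offset=2 (pos 2, char 'd'): match length 0
  offset=3 (pos 1, char 'a'): match length 3
  offset=4 (pos 0, char 'a'): match length 1
Longest match has length 3 at offset 3.
next_char = character at position 4 + 3 = 7 -> 'a'

Best match: offset=3, length=3 (matching 'ada' starting at position 1)
LZ77 triple: (3, 3, 'a')


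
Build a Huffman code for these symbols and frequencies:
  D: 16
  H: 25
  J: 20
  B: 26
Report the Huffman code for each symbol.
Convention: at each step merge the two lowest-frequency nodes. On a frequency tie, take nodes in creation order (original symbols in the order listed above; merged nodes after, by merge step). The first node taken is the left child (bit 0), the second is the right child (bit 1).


Huffman tree construction:
Step 1: Merge D(16) + J(20) = 36
Step 2: Merge H(25) + B(26) = 51
Step 3: Merge (D+J)(36) + (H+B)(51) = 87
Read each symbol's code off the tree from the root (left child = 0, right child = 1).

Codes:
  D: 00 (length 2)
  H: 10 (length 2)
  J: 01 (length 2)
  B: 11 (length 2)
Average code length: 174/87 = 2.0000 bits/symbol


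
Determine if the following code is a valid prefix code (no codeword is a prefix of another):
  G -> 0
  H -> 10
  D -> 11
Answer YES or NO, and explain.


Checking each pair (does one codeword prefix another?):
  G='0' vs H='10': no prefix
  G='0' vs D='11': no prefix
  H='10' vs G='0': no prefix
  H='10' vs D='11': no prefix
  D='11' vs G='0': no prefix
  D='11' vs H='10': no prefix
No violation found over all pairs.

YES -- this is a valid prefix code. No codeword is a prefix of any other codeword.


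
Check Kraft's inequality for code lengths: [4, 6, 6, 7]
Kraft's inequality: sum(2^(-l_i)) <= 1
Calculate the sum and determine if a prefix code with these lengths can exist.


Sum = 2^(-4) + 2^(-6) + 2^(-6) + 2^(-7)
    = 0.0625 + 0.015625 + 0.015625 + 0.0078125
    = 13/128 = 0.1015625
Since 0.1015625 <= 1, Kraft's inequality IS satisfied.
A prefix code with these lengths CAN exist.

Kraft sum = 0.1015625. Satisfied.


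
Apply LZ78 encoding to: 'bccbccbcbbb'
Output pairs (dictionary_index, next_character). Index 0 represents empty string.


LZ78 encoding steps:
Dictionary: {0: ''}
Step 1: w='' (idx 0), next='b' -> output (0, 'b'), add 'b' as idx 1
Step 2: w='' (idx 0), next='c' -> output (0, 'c'), add 'c' as idx 2
Step 3: w='c' (idx 2), next='b' -> output (2, 'b'), add 'cb' as idx 3
Step 4: w='c' (idx 2), next='c' -> output (2, 'c'), add 'cc' as idx 4
Step 5: w='b' (idx 1), next='c' -> output (1, 'c'), add 'bc' as idx 5
Step 6: w='b' (idx 1), next='b' -> output (1, 'b'), add 'bb' as idx 6
Step 7: w='b' (idx 1), end of input -> output (1, '')


Encoded: [(0, 'b'), (0, 'c'), (2, 'b'), (2, 'c'), (1, 'c'), (1, 'b'), (1, '')]


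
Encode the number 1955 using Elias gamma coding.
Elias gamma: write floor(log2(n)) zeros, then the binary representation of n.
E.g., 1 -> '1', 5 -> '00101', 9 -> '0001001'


num_bits = floor(log2(1955)) + 1 = 11
leading_zeros = num_bits - 1 = 10
binary(1955) = 11110100011

Elias gamma(1955) = '0000000000' + '11110100011' = 000000000011110100011 (21 bits)


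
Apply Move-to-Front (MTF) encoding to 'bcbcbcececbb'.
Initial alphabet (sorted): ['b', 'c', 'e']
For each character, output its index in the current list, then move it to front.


MTF encoding:
'b': index 0 in ['b', 'c', 'e'] -> ['b', 'c', 'e']
'c': index 1 in ['b', 'c', 'e'] -> ['c', 'b', 'e']
'b': index 1 in ['c', 'b', 'e'] -> ['b', 'c', 'e']
'c': index 1 in ['b', 'c', 'e'] -> ['c', 'b', 'e']
'b': index 1 in ['c', 'b', 'e'] -> ['b', 'c', 'e']
'c': index 1 in ['b', 'c', 'e'] -> ['c', 'b', 'e']
'e': index 2 in ['c', 'b', 'e'] -> ['e', 'c', 'b']
'c': index 1 in ['e', 'c', 'b'] -> ['c', 'e', 'b']
'e': index 1 in ['c', 'e', 'b'] -> ['e', 'c', 'b']
'c': index 1 in ['e', 'c', 'b'] -> ['c', 'e', 'b']
'b': index 2 in ['c', 'e', 'b'] -> ['b', 'c', 'e']
'b': index 0 in ['b', 'c', 'e'] -> ['b', 'c', 'e']


Output: [0, 1, 1, 1, 1, 1, 2, 1, 1, 1, 2, 0]


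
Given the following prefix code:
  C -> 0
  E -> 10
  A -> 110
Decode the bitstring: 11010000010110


Decoding step by step:
Bits 110 -> A
Bits 10 -> E
Bits 0 -> C
Bits 0 -> C
Bits 0 -> C
Bits 0 -> C
Bits 10 -> E
Bits 110 -> A


Decoded message: AECCCCEA


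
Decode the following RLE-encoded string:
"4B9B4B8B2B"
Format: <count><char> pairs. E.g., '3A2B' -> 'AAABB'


Expanding each <count><char> pair:
  4B -> 'BBBB'
  9B -> 'BBBBBBBBB'
  4B -> 'BBBB'
  8B -> 'BBBBBBBB'
  2B -> 'BB'

Decoded = BBBBBBBBBBBBBBBBBBBBBBBBBBB


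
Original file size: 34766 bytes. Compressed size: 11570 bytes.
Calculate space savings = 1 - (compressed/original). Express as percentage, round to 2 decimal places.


ratio = compressed/original = 11570/34766 = 0.332796
savings = 1 - ratio = 1 - 0.332796 = 0.667204
as a percentage: 0.667204 * 100 = 66.72%

Space savings = 1 - 11570/34766 = 66.72%


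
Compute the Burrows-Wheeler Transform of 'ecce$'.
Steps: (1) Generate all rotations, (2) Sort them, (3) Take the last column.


Rotations (sorted):
  0: $ecce -> last char: e
  1: cce$e -> last char: e
  2: ce$ec -> last char: c
  3: e$ecc -> last char: c
  4: ecce$ -> last char: $


BWT = eecc$


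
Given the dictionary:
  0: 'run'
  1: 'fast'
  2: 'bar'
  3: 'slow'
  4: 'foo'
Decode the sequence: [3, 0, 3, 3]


Look up each index in the dictionary:
  3 -> 'slow'
  0 -> 'run'
  3 -> 'slow'
  3 -> 'slow'

Decoded: "slow run slow slow"


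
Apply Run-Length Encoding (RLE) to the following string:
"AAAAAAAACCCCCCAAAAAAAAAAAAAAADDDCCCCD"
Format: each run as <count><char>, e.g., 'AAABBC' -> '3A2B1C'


Scanning runs left to right:
  i=0: run of 'A' x 8 -> '8A'
  i=8: run of 'C' x 6 -> '6C'
  i=14: run of 'A' x 15 -> '15A'
  i=29: run of 'D' x 3 -> '3D'
  i=32: run of 'C' x 4 -> '4C'
  i=36: run of 'D' x 1 -> '1D'

RLE = 8A6C15A3D4C1D
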